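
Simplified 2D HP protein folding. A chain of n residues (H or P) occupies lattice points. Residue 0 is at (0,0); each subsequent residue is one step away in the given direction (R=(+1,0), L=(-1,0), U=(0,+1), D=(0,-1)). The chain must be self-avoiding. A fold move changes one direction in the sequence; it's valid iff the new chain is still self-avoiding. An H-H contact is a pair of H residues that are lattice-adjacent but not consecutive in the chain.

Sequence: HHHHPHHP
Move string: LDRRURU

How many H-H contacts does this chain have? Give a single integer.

Positions: [(0, 0), (-1, 0), (-1, -1), (0, -1), (1, -1), (1, 0), (2, 0), (2, 1)]
H-H contact: residue 0 @(0,0) - residue 5 @(1, 0)
H-H contact: residue 0 @(0,0) - residue 3 @(0, -1)

Answer: 2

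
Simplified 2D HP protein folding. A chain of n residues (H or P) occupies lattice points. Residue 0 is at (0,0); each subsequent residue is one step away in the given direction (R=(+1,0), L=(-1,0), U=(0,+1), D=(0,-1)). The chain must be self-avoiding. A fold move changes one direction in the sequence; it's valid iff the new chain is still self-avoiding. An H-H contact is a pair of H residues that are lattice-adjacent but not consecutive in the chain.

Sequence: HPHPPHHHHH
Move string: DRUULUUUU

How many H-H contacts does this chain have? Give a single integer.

Answer: 1

Derivation:
Positions: [(0, 0), (0, -1), (1, -1), (1, 0), (1, 1), (0, 1), (0, 2), (0, 3), (0, 4), (0, 5)]
H-H contact: residue 0 @(0,0) - residue 5 @(0, 1)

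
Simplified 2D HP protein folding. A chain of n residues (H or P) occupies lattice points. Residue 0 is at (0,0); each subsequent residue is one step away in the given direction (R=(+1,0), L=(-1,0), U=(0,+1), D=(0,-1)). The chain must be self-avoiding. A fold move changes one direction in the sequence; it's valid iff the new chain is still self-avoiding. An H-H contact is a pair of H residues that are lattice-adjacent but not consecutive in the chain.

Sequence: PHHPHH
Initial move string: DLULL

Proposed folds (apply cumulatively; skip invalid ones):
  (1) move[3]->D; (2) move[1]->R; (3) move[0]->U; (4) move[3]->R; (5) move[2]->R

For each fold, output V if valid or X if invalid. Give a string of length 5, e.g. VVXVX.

Initial: DLULL -> [(0, 0), (0, -1), (-1, -1), (-1, 0), (-2, 0), (-3, 0)]
Fold 1: move[3]->D => DLUDL INVALID (collision), skipped
Fold 2: move[1]->R => DRULL INVALID (collision), skipped
Fold 3: move[0]->U => ULULL VALID
Fold 4: move[3]->R => ULURL INVALID (collision), skipped
Fold 5: move[2]->R => ULRLL INVALID (collision), skipped

Answer: XXVXX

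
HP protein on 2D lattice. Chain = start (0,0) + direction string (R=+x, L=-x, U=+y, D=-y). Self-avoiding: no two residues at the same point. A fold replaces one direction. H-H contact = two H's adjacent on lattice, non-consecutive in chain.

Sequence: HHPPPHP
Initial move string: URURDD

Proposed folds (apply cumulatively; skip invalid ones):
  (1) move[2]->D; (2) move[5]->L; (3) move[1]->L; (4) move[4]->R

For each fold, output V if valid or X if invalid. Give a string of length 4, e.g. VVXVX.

Answer: VVXX

Derivation:
Initial: URURDD -> [(0, 0), (0, 1), (1, 1), (1, 2), (2, 2), (2, 1), (2, 0)]
Fold 1: move[2]->D => URDRDD VALID
Fold 2: move[5]->L => URDRDL VALID
Fold 3: move[1]->L => ULDRDL INVALID (collision), skipped
Fold 4: move[4]->R => URDRRL INVALID (collision), skipped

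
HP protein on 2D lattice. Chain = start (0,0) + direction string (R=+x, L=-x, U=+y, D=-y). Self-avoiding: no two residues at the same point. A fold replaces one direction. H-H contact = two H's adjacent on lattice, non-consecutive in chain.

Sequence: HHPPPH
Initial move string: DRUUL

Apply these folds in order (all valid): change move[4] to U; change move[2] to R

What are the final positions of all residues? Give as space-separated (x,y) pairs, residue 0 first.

Initial moves: DRUUL
Fold: move[4]->U => DRUUU (positions: [(0, 0), (0, -1), (1, -1), (1, 0), (1, 1), (1, 2)])
Fold: move[2]->R => DRRUU (positions: [(0, 0), (0, -1), (1, -1), (2, -1), (2, 0), (2, 1)])

Answer: (0,0) (0,-1) (1,-1) (2,-1) (2,0) (2,1)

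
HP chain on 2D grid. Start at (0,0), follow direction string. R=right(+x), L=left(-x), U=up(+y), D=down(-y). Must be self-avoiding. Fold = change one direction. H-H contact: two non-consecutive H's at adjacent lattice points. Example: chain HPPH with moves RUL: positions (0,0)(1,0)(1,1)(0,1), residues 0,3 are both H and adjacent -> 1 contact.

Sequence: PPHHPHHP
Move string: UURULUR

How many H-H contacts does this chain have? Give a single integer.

Positions: [(0, 0), (0, 1), (0, 2), (1, 2), (1, 3), (0, 3), (0, 4), (1, 4)]
H-H contact: residue 2 @(0,2) - residue 5 @(0, 3)

Answer: 1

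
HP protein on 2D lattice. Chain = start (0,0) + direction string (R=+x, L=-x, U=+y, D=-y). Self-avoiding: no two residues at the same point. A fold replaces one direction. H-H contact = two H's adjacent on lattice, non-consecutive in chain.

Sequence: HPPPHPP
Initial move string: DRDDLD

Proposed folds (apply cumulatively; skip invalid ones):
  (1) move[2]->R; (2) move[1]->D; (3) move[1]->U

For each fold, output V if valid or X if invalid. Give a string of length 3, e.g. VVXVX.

Initial: DRDDLD -> [(0, 0), (0, -1), (1, -1), (1, -2), (1, -3), (0, -3), (0, -4)]
Fold 1: move[2]->R => DRRDLD VALID
Fold 2: move[1]->D => DDRDLD VALID
Fold 3: move[1]->U => DURDLD INVALID (collision), skipped

Answer: VVX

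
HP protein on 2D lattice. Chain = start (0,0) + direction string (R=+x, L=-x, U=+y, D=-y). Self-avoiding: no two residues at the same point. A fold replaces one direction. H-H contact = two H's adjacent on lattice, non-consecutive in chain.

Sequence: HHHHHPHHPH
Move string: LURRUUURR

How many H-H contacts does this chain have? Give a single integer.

Answer: 1

Derivation:
Positions: [(0, 0), (-1, 0), (-1, 1), (0, 1), (1, 1), (1, 2), (1, 3), (1, 4), (2, 4), (3, 4)]
H-H contact: residue 0 @(0,0) - residue 3 @(0, 1)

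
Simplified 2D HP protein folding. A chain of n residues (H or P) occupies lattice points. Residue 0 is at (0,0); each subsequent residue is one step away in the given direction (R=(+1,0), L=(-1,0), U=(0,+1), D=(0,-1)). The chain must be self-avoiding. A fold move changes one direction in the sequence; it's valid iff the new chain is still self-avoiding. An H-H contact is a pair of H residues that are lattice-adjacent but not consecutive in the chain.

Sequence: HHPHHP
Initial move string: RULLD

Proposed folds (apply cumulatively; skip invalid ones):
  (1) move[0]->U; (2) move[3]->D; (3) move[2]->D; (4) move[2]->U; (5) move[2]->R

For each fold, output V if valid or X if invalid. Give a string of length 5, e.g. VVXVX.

Initial: RULLD -> [(0, 0), (1, 0), (1, 1), (0, 1), (-1, 1), (-1, 0)]
Fold 1: move[0]->U => UULLD VALID
Fold 2: move[3]->D => UULDD VALID
Fold 3: move[2]->D => UUDDD INVALID (collision), skipped
Fold 4: move[2]->U => UUUDD INVALID (collision), skipped
Fold 5: move[2]->R => UURDD VALID

Answer: VVXXV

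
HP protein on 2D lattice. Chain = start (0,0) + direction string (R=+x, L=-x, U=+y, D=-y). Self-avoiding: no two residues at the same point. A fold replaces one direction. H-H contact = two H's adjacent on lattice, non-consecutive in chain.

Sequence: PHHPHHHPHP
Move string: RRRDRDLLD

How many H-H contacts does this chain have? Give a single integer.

Positions: [(0, 0), (1, 0), (2, 0), (3, 0), (3, -1), (4, -1), (4, -2), (3, -2), (2, -2), (2, -3)]
No H-H contacts found.

Answer: 0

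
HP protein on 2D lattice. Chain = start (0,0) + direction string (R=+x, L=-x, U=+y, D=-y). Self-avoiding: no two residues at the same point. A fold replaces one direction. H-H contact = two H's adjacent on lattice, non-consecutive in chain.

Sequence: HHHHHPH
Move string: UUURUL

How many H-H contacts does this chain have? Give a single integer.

Positions: [(0, 0), (0, 1), (0, 2), (0, 3), (1, 3), (1, 4), (0, 4)]
H-H contact: residue 3 @(0,3) - residue 6 @(0, 4)

Answer: 1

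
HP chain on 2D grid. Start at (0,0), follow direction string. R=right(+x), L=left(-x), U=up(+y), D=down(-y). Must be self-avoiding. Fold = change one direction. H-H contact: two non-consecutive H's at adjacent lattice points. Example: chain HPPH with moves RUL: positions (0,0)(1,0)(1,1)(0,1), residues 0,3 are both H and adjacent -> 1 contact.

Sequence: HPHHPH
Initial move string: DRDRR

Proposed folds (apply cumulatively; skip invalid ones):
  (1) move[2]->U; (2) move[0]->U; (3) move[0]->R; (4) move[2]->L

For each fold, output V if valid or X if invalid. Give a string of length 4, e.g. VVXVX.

Answer: VVVX

Derivation:
Initial: DRDRR -> [(0, 0), (0, -1), (1, -1), (1, -2), (2, -2), (3, -2)]
Fold 1: move[2]->U => DRURR VALID
Fold 2: move[0]->U => URURR VALID
Fold 3: move[0]->R => RRURR VALID
Fold 4: move[2]->L => RRLRR INVALID (collision), skipped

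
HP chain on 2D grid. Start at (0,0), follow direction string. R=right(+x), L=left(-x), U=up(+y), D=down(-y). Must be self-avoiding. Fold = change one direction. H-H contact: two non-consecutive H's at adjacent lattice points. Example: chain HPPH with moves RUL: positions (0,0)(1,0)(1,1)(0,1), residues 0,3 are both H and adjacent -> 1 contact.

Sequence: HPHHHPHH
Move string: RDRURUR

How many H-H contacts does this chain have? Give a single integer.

Answer: 0

Derivation:
Positions: [(0, 0), (1, 0), (1, -1), (2, -1), (2, 0), (3, 0), (3, 1), (4, 1)]
No H-H contacts found.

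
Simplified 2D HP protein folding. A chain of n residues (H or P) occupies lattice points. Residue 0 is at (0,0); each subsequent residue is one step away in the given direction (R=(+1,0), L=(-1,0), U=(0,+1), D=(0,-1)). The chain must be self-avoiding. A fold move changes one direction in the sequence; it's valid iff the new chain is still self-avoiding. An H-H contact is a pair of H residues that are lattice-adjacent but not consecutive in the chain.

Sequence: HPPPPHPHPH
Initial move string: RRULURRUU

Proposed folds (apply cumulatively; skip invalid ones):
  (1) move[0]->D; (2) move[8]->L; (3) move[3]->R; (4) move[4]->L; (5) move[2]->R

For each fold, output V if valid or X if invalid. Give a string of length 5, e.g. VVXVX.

Initial: RRULURRUU -> [(0, 0), (1, 0), (2, 0), (2, 1), (1, 1), (1, 2), (2, 2), (3, 2), (3, 3), (3, 4)]
Fold 1: move[0]->D => DRULURRUU INVALID (collision), skipped
Fold 2: move[8]->L => RRULURRUL VALID
Fold 3: move[3]->R => RRURURRUL VALID
Fold 4: move[4]->L => RRURLRRUL INVALID (collision), skipped
Fold 5: move[2]->R => RRRRURRUL VALID

Answer: XVVXV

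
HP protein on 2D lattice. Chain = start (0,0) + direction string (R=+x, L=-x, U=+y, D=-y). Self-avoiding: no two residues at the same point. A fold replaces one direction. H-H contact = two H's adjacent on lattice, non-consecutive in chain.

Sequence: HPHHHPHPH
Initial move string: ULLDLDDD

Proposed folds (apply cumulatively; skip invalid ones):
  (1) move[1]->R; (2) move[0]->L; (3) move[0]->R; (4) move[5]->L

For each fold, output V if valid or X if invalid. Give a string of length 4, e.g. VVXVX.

Initial: ULLDLDDD -> [(0, 0), (0, 1), (-1, 1), (-2, 1), (-2, 0), (-3, 0), (-3, -1), (-3, -2), (-3, -3)]
Fold 1: move[1]->R => URLDLDDD INVALID (collision), skipped
Fold 2: move[0]->L => LLLDLDDD VALID
Fold 3: move[0]->R => RLLDLDDD INVALID (collision), skipped
Fold 4: move[5]->L => LLLDLLDD VALID

Answer: XVXV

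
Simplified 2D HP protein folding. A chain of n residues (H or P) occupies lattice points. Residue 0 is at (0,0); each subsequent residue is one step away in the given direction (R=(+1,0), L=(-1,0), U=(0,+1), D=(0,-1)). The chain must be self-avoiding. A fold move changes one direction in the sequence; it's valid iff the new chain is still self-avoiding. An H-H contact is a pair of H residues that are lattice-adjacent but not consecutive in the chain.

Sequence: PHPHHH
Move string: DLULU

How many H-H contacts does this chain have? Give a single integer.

Positions: [(0, 0), (0, -1), (-1, -1), (-1, 0), (-2, 0), (-2, 1)]
No H-H contacts found.

Answer: 0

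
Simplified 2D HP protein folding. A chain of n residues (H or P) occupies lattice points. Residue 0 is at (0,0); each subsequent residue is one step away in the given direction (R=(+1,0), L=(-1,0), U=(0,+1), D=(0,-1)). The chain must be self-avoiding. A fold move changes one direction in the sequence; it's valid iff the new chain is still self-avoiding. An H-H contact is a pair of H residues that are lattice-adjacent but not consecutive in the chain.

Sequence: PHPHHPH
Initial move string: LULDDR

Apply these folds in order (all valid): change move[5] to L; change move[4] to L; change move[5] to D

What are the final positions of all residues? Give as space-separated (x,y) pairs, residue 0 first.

Answer: (0,0) (-1,0) (-1,1) (-2,1) (-2,0) (-3,0) (-3,-1)

Derivation:
Initial moves: LULDDR
Fold: move[5]->L => LULDDL (positions: [(0, 0), (-1, 0), (-1, 1), (-2, 1), (-2, 0), (-2, -1), (-3, -1)])
Fold: move[4]->L => LULDLL (positions: [(0, 0), (-1, 0), (-1, 1), (-2, 1), (-2, 0), (-3, 0), (-4, 0)])
Fold: move[5]->D => LULDLD (positions: [(0, 0), (-1, 0), (-1, 1), (-2, 1), (-2, 0), (-3, 0), (-3, -1)])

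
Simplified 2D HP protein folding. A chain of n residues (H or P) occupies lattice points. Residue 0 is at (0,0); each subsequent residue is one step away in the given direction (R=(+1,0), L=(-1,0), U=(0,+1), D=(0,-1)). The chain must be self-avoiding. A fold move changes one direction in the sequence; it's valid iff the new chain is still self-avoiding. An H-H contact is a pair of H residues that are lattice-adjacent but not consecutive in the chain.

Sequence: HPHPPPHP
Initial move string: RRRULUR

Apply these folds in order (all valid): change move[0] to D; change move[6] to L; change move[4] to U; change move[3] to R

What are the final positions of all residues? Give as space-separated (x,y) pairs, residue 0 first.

Answer: (0,0) (0,-1) (1,-1) (2,-1) (3,-1) (3,0) (3,1) (2,1)

Derivation:
Initial moves: RRRULUR
Fold: move[0]->D => DRRULUR (positions: [(0, 0), (0, -1), (1, -1), (2, -1), (2, 0), (1, 0), (1, 1), (2, 1)])
Fold: move[6]->L => DRRULUL (positions: [(0, 0), (0, -1), (1, -1), (2, -1), (2, 0), (1, 0), (1, 1), (0, 1)])
Fold: move[4]->U => DRRUUUL (positions: [(0, 0), (0, -1), (1, -1), (2, -1), (2, 0), (2, 1), (2, 2), (1, 2)])
Fold: move[3]->R => DRRRUUL (positions: [(0, 0), (0, -1), (1, -1), (2, -1), (3, -1), (3, 0), (3, 1), (2, 1)])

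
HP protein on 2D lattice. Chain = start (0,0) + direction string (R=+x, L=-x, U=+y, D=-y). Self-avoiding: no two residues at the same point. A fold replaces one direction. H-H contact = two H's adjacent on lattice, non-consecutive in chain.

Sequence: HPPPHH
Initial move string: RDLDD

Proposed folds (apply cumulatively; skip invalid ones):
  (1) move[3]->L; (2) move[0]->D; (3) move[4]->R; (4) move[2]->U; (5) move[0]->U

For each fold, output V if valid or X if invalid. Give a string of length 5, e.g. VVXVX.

Answer: VVXXX

Derivation:
Initial: RDLDD -> [(0, 0), (1, 0), (1, -1), (0, -1), (0, -2), (0, -3)]
Fold 1: move[3]->L => RDLLD VALID
Fold 2: move[0]->D => DDLLD VALID
Fold 3: move[4]->R => DDLLR INVALID (collision), skipped
Fold 4: move[2]->U => DDULD INVALID (collision), skipped
Fold 5: move[0]->U => UDLLD INVALID (collision), skipped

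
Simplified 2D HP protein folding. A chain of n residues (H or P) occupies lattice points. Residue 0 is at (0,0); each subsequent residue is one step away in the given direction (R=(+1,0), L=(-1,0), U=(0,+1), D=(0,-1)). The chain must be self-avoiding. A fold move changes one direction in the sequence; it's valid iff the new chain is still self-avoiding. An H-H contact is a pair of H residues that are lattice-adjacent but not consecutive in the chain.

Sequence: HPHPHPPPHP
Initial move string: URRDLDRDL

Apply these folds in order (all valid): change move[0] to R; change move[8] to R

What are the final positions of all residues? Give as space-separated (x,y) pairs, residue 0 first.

Initial moves: URRDLDRDL
Fold: move[0]->R => RRRDLDRDL (positions: [(0, 0), (1, 0), (2, 0), (3, 0), (3, -1), (2, -1), (2, -2), (3, -2), (3, -3), (2, -3)])
Fold: move[8]->R => RRRDLDRDR (positions: [(0, 0), (1, 0), (2, 0), (3, 0), (3, -1), (2, -1), (2, -2), (3, -2), (3, -3), (4, -3)])

Answer: (0,0) (1,0) (2,0) (3,0) (3,-1) (2,-1) (2,-2) (3,-2) (3,-3) (4,-3)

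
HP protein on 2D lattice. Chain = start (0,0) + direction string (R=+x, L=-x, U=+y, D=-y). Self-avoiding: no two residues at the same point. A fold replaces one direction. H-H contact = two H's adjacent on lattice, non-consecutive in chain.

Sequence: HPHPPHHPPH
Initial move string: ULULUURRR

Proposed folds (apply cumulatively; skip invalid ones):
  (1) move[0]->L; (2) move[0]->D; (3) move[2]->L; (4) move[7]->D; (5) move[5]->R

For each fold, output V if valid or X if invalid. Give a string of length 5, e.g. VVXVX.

Initial: ULULUURRR -> [(0, 0), (0, 1), (-1, 1), (-1, 2), (-2, 2), (-2, 3), (-2, 4), (-1, 4), (0, 4), (1, 4)]
Fold 1: move[0]->L => LLULUURRR VALID
Fold 2: move[0]->D => DLULUURRR VALID
Fold 3: move[2]->L => DLLLUURRR VALID
Fold 4: move[7]->D => DLLLUURDR VALID
Fold 5: move[5]->R => DLLLURRDR INVALID (collision), skipped

Answer: VVVVX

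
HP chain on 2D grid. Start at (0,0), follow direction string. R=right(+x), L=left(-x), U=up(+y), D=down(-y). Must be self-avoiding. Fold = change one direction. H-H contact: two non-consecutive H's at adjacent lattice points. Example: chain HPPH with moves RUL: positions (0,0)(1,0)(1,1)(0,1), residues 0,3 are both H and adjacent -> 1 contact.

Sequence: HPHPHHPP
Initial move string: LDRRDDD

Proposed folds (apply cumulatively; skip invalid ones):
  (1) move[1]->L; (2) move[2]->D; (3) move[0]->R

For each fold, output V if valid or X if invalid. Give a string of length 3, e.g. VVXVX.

Answer: XVV

Derivation:
Initial: LDRRDDD -> [(0, 0), (-1, 0), (-1, -1), (0, -1), (1, -1), (1, -2), (1, -3), (1, -4)]
Fold 1: move[1]->L => LLRRDDD INVALID (collision), skipped
Fold 2: move[2]->D => LDDRDDD VALID
Fold 3: move[0]->R => RDDRDDD VALID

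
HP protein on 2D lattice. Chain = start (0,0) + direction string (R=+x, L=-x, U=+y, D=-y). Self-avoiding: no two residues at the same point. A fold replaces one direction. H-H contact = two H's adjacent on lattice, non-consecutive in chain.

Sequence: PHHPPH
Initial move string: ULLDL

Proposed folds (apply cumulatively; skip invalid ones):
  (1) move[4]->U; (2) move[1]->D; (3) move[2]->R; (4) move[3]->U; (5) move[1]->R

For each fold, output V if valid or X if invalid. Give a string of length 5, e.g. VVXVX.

Initial: ULLDL -> [(0, 0), (0, 1), (-1, 1), (-2, 1), (-2, 0), (-3, 0)]
Fold 1: move[4]->U => ULLDU INVALID (collision), skipped
Fold 2: move[1]->D => UDLDL INVALID (collision), skipped
Fold 3: move[2]->R => ULRDL INVALID (collision), skipped
Fold 4: move[3]->U => ULLUL VALID
Fold 5: move[1]->R => URLUL INVALID (collision), skipped

Answer: XXXVX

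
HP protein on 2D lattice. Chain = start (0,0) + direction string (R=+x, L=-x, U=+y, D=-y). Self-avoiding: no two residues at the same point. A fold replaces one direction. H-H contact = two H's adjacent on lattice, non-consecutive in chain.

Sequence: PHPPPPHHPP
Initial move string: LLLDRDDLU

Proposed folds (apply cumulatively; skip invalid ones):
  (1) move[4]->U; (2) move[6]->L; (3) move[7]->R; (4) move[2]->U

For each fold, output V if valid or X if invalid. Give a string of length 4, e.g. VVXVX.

Answer: XVXX

Derivation:
Initial: LLLDRDDLU -> [(0, 0), (-1, 0), (-2, 0), (-3, 0), (-3, -1), (-2, -1), (-2, -2), (-2, -3), (-3, -3), (-3, -2)]
Fold 1: move[4]->U => LLLDUDDLU INVALID (collision), skipped
Fold 2: move[6]->L => LLLDRDLLU VALID
Fold 3: move[7]->R => LLLDRDLRU INVALID (collision), skipped
Fold 4: move[2]->U => LLUDRDLLU INVALID (collision), skipped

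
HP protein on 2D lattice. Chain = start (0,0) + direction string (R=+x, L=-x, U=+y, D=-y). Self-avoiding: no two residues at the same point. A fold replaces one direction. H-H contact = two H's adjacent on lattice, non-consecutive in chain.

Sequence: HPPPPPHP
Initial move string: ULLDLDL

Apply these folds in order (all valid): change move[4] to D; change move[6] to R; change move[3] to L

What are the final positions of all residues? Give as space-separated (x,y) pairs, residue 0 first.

Initial moves: ULLDLDL
Fold: move[4]->D => ULLDDDL (positions: [(0, 0), (0, 1), (-1, 1), (-2, 1), (-2, 0), (-2, -1), (-2, -2), (-3, -2)])
Fold: move[6]->R => ULLDDDR (positions: [(0, 0), (0, 1), (-1, 1), (-2, 1), (-2, 0), (-2, -1), (-2, -2), (-1, -2)])
Fold: move[3]->L => ULLLDDR (positions: [(0, 0), (0, 1), (-1, 1), (-2, 1), (-3, 1), (-3, 0), (-3, -1), (-2, -1)])

Answer: (0,0) (0,1) (-1,1) (-2,1) (-3,1) (-3,0) (-3,-1) (-2,-1)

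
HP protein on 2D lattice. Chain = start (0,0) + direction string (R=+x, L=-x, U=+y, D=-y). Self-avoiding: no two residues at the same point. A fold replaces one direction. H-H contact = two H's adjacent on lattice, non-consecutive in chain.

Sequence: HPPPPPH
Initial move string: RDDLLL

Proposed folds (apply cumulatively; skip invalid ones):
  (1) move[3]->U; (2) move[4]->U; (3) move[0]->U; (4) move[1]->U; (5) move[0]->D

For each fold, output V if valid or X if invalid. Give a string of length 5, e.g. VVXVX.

Initial: RDDLLL -> [(0, 0), (1, 0), (1, -1), (1, -2), (0, -2), (-1, -2), (-2, -2)]
Fold 1: move[3]->U => RDDULL INVALID (collision), skipped
Fold 2: move[4]->U => RDDLUL VALID
Fold 3: move[0]->U => UDDLUL INVALID (collision), skipped
Fold 4: move[1]->U => RUDLUL INVALID (collision), skipped
Fold 5: move[0]->D => DDDLUL VALID

Answer: XVXXV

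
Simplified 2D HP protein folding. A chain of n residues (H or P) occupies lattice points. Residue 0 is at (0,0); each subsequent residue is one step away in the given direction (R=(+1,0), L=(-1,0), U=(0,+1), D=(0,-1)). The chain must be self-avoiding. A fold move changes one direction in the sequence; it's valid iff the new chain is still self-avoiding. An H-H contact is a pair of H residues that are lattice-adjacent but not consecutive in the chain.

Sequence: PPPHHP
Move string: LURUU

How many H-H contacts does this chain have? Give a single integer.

Positions: [(0, 0), (-1, 0), (-1, 1), (0, 1), (0, 2), (0, 3)]
No H-H contacts found.

Answer: 0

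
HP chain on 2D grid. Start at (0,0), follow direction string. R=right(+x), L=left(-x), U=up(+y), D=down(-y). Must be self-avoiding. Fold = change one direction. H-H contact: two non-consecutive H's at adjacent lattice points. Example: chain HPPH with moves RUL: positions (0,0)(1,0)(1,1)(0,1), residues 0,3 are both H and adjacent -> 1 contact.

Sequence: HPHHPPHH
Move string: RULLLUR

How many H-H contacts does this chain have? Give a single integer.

Positions: [(0, 0), (1, 0), (1, 1), (0, 1), (-1, 1), (-2, 1), (-2, 2), (-1, 2)]
H-H contact: residue 0 @(0,0) - residue 3 @(0, 1)

Answer: 1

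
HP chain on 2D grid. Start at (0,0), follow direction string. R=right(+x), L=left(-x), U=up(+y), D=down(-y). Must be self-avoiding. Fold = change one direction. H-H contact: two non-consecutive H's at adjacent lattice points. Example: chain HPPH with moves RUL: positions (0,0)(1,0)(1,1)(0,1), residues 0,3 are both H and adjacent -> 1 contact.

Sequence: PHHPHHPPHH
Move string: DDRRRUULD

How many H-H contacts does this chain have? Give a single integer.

Positions: [(0, 0), (0, -1), (0, -2), (1, -2), (2, -2), (3, -2), (3, -1), (3, 0), (2, 0), (2, -1)]
H-H contact: residue 4 @(2,-2) - residue 9 @(2, -1)

Answer: 1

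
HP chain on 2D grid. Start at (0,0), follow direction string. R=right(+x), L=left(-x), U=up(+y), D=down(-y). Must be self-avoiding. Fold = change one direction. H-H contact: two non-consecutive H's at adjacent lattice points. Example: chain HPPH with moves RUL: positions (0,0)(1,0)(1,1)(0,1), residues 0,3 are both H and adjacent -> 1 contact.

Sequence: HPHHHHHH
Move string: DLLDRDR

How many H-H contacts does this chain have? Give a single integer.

Answer: 1

Derivation:
Positions: [(0, 0), (0, -1), (-1, -1), (-2, -1), (-2, -2), (-1, -2), (-1, -3), (0, -3)]
H-H contact: residue 2 @(-1,-1) - residue 5 @(-1, -2)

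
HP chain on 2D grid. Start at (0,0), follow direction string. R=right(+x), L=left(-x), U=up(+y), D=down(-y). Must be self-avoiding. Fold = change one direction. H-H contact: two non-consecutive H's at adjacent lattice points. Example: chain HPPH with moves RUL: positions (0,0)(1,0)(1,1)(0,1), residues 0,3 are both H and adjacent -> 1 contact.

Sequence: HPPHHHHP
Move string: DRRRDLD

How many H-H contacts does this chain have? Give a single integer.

Answer: 1

Derivation:
Positions: [(0, 0), (0, -1), (1, -1), (2, -1), (3, -1), (3, -2), (2, -2), (2, -3)]
H-H contact: residue 3 @(2,-1) - residue 6 @(2, -2)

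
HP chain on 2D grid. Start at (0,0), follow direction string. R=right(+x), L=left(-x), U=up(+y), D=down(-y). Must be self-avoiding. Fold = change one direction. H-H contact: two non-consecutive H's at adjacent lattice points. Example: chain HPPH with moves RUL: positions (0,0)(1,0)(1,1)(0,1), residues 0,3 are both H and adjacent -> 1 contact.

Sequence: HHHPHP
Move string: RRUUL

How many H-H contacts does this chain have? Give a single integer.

Answer: 0

Derivation:
Positions: [(0, 0), (1, 0), (2, 0), (2, 1), (2, 2), (1, 2)]
No H-H contacts found.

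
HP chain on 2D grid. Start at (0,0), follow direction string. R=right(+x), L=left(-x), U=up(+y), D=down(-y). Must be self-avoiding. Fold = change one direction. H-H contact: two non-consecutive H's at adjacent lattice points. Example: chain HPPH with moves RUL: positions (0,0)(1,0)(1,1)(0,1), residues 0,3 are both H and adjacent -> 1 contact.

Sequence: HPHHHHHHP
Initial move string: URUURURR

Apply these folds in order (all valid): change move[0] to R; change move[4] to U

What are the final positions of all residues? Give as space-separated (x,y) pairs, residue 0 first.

Answer: (0,0) (1,0) (2,0) (2,1) (2,2) (2,3) (2,4) (3,4) (4,4)

Derivation:
Initial moves: URUURURR
Fold: move[0]->R => RRUURURR (positions: [(0, 0), (1, 0), (2, 0), (2, 1), (2, 2), (3, 2), (3, 3), (4, 3), (5, 3)])
Fold: move[4]->U => RRUUUURR (positions: [(0, 0), (1, 0), (2, 0), (2, 1), (2, 2), (2, 3), (2, 4), (3, 4), (4, 4)])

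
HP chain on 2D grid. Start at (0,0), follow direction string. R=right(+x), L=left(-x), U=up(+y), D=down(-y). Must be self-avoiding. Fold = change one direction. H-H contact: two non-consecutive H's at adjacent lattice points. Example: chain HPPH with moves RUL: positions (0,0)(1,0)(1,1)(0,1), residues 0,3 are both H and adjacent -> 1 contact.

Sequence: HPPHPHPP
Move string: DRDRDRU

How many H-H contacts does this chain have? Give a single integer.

Positions: [(0, 0), (0, -1), (1, -1), (1, -2), (2, -2), (2, -3), (3, -3), (3, -2)]
No H-H contacts found.

Answer: 0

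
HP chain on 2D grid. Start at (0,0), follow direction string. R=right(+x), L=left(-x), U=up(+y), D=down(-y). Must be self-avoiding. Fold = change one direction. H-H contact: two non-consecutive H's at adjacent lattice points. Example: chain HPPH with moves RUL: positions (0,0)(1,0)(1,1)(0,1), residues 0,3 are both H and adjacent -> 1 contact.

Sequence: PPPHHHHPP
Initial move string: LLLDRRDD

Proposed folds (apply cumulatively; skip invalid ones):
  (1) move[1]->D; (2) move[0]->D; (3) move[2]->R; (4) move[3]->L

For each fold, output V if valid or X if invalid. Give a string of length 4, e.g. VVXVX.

Answer: VVVX

Derivation:
Initial: LLLDRRDD -> [(0, 0), (-1, 0), (-2, 0), (-3, 0), (-3, -1), (-2, -1), (-1, -1), (-1, -2), (-1, -3)]
Fold 1: move[1]->D => LDLDRRDD VALID
Fold 2: move[0]->D => DDLDRRDD VALID
Fold 3: move[2]->R => DDRDRRDD VALID
Fold 4: move[3]->L => DDRLRRDD INVALID (collision), skipped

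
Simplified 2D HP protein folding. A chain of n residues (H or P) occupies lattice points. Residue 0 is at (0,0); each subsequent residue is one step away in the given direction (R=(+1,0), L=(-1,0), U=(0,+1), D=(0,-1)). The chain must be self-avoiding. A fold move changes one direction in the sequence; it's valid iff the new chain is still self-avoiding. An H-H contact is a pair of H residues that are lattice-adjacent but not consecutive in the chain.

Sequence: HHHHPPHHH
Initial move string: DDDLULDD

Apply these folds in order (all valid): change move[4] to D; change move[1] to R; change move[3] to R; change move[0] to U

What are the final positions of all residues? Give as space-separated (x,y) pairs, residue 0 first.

Initial moves: DDDLULDD
Fold: move[4]->D => DDDLDLDD (positions: [(0, 0), (0, -1), (0, -2), (0, -3), (-1, -3), (-1, -4), (-2, -4), (-2, -5), (-2, -6)])
Fold: move[1]->R => DRDLDLDD (positions: [(0, 0), (0, -1), (1, -1), (1, -2), (0, -2), (0, -3), (-1, -3), (-1, -4), (-1, -5)])
Fold: move[3]->R => DRDRDLDD (positions: [(0, 0), (0, -1), (1, -1), (1, -2), (2, -2), (2, -3), (1, -3), (1, -4), (1, -5)])
Fold: move[0]->U => URDRDLDD (positions: [(0, 0), (0, 1), (1, 1), (1, 0), (2, 0), (2, -1), (1, -1), (1, -2), (1, -3)])

Answer: (0,0) (0,1) (1,1) (1,0) (2,0) (2,-1) (1,-1) (1,-2) (1,-3)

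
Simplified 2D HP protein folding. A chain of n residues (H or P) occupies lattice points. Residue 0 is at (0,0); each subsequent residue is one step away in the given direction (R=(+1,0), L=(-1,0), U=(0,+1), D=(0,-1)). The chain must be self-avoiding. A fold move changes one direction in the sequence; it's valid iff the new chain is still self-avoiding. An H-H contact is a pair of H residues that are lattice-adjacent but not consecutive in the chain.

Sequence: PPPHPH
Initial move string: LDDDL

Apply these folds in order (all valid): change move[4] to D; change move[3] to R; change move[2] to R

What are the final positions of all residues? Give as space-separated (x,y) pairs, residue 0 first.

Answer: (0,0) (-1,0) (-1,-1) (0,-1) (1,-1) (1,-2)

Derivation:
Initial moves: LDDDL
Fold: move[4]->D => LDDDD (positions: [(0, 0), (-1, 0), (-1, -1), (-1, -2), (-1, -3), (-1, -4)])
Fold: move[3]->R => LDDRD (positions: [(0, 0), (-1, 0), (-1, -1), (-1, -2), (0, -2), (0, -3)])
Fold: move[2]->R => LDRRD (positions: [(0, 0), (-1, 0), (-1, -1), (0, -1), (1, -1), (1, -2)])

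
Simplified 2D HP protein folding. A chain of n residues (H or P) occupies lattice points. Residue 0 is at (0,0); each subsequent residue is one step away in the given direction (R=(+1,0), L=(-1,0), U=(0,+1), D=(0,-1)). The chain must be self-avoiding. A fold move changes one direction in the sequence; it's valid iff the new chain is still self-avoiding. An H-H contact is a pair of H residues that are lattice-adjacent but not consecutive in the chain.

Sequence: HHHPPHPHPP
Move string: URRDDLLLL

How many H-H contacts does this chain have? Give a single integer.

Answer: 1

Derivation:
Positions: [(0, 0), (0, 1), (1, 1), (2, 1), (2, 0), (2, -1), (1, -1), (0, -1), (-1, -1), (-2, -1)]
H-H contact: residue 0 @(0,0) - residue 7 @(0, -1)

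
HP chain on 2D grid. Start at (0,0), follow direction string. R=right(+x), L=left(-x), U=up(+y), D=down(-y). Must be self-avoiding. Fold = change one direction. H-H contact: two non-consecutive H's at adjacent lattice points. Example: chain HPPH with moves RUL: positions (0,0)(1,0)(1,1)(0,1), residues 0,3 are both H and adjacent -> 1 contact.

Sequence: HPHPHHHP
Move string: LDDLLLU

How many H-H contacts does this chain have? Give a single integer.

Answer: 0

Derivation:
Positions: [(0, 0), (-1, 0), (-1, -1), (-1, -2), (-2, -2), (-3, -2), (-4, -2), (-4, -1)]
No H-H contacts found.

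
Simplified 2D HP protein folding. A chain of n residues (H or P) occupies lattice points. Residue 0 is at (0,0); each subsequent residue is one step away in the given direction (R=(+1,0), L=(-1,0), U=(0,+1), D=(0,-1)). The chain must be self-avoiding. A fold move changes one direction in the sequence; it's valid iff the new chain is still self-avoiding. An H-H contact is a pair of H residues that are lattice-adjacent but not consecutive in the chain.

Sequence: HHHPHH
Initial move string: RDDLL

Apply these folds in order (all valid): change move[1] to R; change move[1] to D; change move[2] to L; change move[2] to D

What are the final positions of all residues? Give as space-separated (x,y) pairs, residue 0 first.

Answer: (0,0) (1,0) (1,-1) (1,-2) (0,-2) (-1,-2)

Derivation:
Initial moves: RDDLL
Fold: move[1]->R => RRDLL (positions: [(0, 0), (1, 0), (2, 0), (2, -1), (1, -1), (0, -1)])
Fold: move[1]->D => RDDLL (positions: [(0, 0), (1, 0), (1, -1), (1, -2), (0, -2), (-1, -2)])
Fold: move[2]->L => RDLLL (positions: [(0, 0), (1, 0), (1, -1), (0, -1), (-1, -1), (-2, -1)])
Fold: move[2]->D => RDDLL (positions: [(0, 0), (1, 0), (1, -1), (1, -2), (0, -2), (-1, -2)])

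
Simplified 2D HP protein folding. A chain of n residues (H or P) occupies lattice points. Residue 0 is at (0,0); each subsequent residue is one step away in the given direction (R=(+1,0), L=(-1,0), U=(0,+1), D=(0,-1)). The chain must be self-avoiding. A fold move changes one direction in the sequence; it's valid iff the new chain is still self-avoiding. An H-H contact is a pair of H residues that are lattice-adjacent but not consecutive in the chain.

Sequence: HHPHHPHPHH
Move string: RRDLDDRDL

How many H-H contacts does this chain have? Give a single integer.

Positions: [(0, 0), (1, 0), (2, 0), (2, -1), (1, -1), (1, -2), (1, -3), (2, -3), (2, -4), (1, -4)]
H-H contact: residue 1 @(1,0) - residue 4 @(1, -1)
H-H contact: residue 6 @(1,-3) - residue 9 @(1, -4)

Answer: 2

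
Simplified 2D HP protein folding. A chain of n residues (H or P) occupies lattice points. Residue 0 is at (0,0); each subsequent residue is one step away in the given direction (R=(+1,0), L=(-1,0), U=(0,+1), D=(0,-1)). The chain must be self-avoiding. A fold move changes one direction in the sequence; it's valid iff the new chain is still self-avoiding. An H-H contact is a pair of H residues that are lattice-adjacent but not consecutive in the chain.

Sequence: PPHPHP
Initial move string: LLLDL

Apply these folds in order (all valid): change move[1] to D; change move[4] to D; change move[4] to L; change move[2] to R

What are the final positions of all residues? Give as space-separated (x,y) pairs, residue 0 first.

Initial moves: LLLDL
Fold: move[1]->D => LDLDL (positions: [(0, 0), (-1, 0), (-1, -1), (-2, -1), (-2, -2), (-3, -2)])
Fold: move[4]->D => LDLDD (positions: [(0, 0), (-1, 0), (-1, -1), (-2, -1), (-2, -2), (-2, -3)])
Fold: move[4]->L => LDLDL (positions: [(0, 0), (-1, 0), (-1, -1), (-2, -1), (-2, -2), (-3, -2)])
Fold: move[2]->R => LDRDL (positions: [(0, 0), (-1, 0), (-1, -1), (0, -1), (0, -2), (-1, -2)])

Answer: (0,0) (-1,0) (-1,-1) (0,-1) (0,-2) (-1,-2)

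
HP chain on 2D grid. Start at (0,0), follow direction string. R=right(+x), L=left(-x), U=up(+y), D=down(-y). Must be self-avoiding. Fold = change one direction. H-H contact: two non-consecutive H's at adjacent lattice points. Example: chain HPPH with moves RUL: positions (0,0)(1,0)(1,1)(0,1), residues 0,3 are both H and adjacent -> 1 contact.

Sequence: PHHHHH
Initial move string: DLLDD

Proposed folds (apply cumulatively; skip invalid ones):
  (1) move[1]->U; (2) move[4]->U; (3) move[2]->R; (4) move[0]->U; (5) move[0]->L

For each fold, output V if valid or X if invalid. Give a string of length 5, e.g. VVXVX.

Initial: DLLDD -> [(0, 0), (0, -1), (-1, -1), (-2, -1), (-2, -2), (-2, -3)]
Fold 1: move[1]->U => DULDD INVALID (collision), skipped
Fold 2: move[4]->U => DLLDU INVALID (collision), skipped
Fold 3: move[2]->R => DLRDD INVALID (collision), skipped
Fold 4: move[0]->U => ULLDD VALID
Fold 5: move[0]->L => LLLDD VALID

Answer: XXXVV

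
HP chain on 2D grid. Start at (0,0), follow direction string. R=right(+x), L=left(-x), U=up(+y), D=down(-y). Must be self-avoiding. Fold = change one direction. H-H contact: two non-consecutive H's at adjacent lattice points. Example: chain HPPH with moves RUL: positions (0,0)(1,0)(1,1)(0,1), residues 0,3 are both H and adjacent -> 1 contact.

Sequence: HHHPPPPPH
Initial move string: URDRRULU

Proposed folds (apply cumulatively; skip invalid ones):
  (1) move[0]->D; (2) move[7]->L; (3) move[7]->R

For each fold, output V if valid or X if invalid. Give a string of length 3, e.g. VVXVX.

Initial: URDRRULU -> [(0, 0), (0, 1), (1, 1), (1, 0), (2, 0), (3, 0), (3, 1), (2, 1), (2, 2)]
Fold 1: move[0]->D => DRDRRULU VALID
Fold 2: move[7]->L => DRDRRULL INVALID (collision), skipped
Fold 3: move[7]->R => DRDRRULR INVALID (collision), skipped

Answer: VXX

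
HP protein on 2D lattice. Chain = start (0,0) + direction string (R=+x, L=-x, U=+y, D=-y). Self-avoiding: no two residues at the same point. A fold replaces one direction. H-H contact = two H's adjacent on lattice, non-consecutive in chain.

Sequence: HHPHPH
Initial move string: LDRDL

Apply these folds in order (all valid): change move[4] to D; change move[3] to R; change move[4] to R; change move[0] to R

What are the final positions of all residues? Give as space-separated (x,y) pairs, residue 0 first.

Initial moves: LDRDL
Fold: move[4]->D => LDRDD (positions: [(0, 0), (-1, 0), (-1, -1), (0, -1), (0, -2), (0, -3)])
Fold: move[3]->R => LDRRD (positions: [(0, 0), (-1, 0), (-1, -1), (0, -1), (1, -1), (1, -2)])
Fold: move[4]->R => LDRRR (positions: [(0, 0), (-1, 0), (-1, -1), (0, -1), (1, -1), (2, -1)])
Fold: move[0]->R => RDRRR (positions: [(0, 0), (1, 0), (1, -1), (2, -1), (3, -1), (4, -1)])

Answer: (0,0) (1,0) (1,-1) (2,-1) (3,-1) (4,-1)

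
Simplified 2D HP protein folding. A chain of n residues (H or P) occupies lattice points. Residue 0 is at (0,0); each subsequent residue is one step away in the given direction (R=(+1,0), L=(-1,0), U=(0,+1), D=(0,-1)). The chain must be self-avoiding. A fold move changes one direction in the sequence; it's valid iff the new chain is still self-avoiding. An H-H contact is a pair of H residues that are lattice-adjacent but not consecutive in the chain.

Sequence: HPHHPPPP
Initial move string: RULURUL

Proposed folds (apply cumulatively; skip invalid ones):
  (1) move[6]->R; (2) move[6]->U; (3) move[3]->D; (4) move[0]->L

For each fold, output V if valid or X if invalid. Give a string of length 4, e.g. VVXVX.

Initial: RULURUL -> [(0, 0), (1, 0), (1, 1), (0, 1), (0, 2), (1, 2), (1, 3), (0, 3)]
Fold 1: move[6]->R => RULURUR VALID
Fold 2: move[6]->U => RULURUU VALID
Fold 3: move[3]->D => RULDRUU INVALID (collision), skipped
Fold 4: move[0]->L => LULURUU VALID

Answer: VVXV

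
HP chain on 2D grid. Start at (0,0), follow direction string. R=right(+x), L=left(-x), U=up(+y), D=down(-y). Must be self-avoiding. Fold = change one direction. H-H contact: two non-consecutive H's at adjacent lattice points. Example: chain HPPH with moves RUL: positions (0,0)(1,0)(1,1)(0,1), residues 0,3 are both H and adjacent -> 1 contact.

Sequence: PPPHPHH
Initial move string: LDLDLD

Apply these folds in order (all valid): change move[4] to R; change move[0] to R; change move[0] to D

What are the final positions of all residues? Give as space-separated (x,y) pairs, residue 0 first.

Answer: (0,0) (0,-1) (0,-2) (-1,-2) (-1,-3) (0,-3) (0,-4)

Derivation:
Initial moves: LDLDLD
Fold: move[4]->R => LDLDRD (positions: [(0, 0), (-1, 0), (-1, -1), (-2, -1), (-2, -2), (-1, -2), (-1, -3)])
Fold: move[0]->R => RDLDRD (positions: [(0, 0), (1, 0), (1, -1), (0, -1), (0, -2), (1, -2), (1, -3)])
Fold: move[0]->D => DDLDRD (positions: [(0, 0), (0, -1), (0, -2), (-1, -2), (-1, -3), (0, -3), (0, -4)])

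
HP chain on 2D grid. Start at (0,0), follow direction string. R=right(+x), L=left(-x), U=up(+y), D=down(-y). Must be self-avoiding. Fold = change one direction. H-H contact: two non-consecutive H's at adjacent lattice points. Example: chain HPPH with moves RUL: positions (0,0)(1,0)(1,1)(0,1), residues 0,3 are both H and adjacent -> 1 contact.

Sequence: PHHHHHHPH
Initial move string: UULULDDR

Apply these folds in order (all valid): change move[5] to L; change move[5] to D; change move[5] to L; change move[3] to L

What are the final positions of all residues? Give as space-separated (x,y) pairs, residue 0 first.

Initial moves: UULULDDR
Fold: move[5]->L => UULULLDR (positions: [(0, 0), (0, 1), (0, 2), (-1, 2), (-1, 3), (-2, 3), (-3, 3), (-3, 2), (-2, 2)])
Fold: move[5]->D => UULULDDR (positions: [(0, 0), (0, 1), (0, 2), (-1, 2), (-1, 3), (-2, 3), (-2, 2), (-2, 1), (-1, 1)])
Fold: move[5]->L => UULULLDR (positions: [(0, 0), (0, 1), (0, 2), (-1, 2), (-1, 3), (-2, 3), (-3, 3), (-3, 2), (-2, 2)])
Fold: move[3]->L => UULLLLDR (positions: [(0, 0), (0, 1), (0, 2), (-1, 2), (-2, 2), (-3, 2), (-4, 2), (-4, 1), (-3, 1)])

Answer: (0,0) (0,1) (0,2) (-1,2) (-2,2) (-3,2) (-4,2) (-4,1) (-3,1)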